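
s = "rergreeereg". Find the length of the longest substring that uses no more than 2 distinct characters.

6

[r] 1 distinct, len 1
[r, e] 2 distinct, len 2
[r, e, r] 2 distinct, len 3
[r, g] 2 distinct, len 2
[r, g, r] 2 distinct, len 3
[r, e] 2 distinct, len 2
[r, e, e] 2 distinct, len 3
[r, e, e, e] 2 distinct, len 4
[r, e, e, e, r] 2 distinct, len 5
[r, e, e, e, r, e] 2 distinct, len 6
[e, g] 2 distinct, len 2
Longest length with ≤2 distinct: 6.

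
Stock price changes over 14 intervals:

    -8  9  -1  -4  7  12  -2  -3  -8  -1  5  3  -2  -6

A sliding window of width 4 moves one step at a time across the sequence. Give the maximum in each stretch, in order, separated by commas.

9, 9, 12, 12, 12, 12, -1, 5, 5, 5, 5

Sliding a size-4 window across the 14 values:
[-8, 9, -1, -4] → max 9
[9, -1, -4, 7] → max 9
[-1, -4, 7, 12] → max 12
[-4, 7, 12, -2] → max 12
[7, 12, -2, -3] → max 12
[12, -2, -3, -8] → max 12
[-2, -3, -8, -1] → max -1
[-3, -8, -1, 5] → max 5
[-8, -1, 5, 3] → max 5
[-1, 5, 3, -2] → max 5
[5, 3, -2, -6] → max 5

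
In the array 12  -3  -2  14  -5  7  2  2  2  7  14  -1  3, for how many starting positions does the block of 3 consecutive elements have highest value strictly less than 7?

1

(12, -3, -2) → max 12
(-3, -2, 14) → max 14
(-2, 14, -5) → max 14
(14, -5, 7) → max 14
(-5, 7, 2) → max 7
(7, 2, 2) → max 7
(2, 2, 2) → max 2  < 7 ✓
(2, 2, 7) → max 7
(2, 7, 14) → max 14
(7, 14, -1) → max 14
(14, -1, 3) → max 14
1 window satisfy the condition.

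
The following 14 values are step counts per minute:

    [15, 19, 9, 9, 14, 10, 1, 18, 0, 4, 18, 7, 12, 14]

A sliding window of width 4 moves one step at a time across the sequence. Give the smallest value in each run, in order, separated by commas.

Sliding a size-4 window across the 14 values:
15 19 9 9 → min 9
19 9 9 14 → min 9
9 9 14 10 → min 9
9 14 10 1 → min 1
14 10 1 18 → min 1
10 1 18 0 → min 0
1 18 0 4 → min 0
18 0 4 18 → min 0
0 4 18 7 → min 0
4 18 7 12 → min 4
18 7 12 14 → min 7

9, 9, 9, 1, 1, 0, 0, 0, 0, 4, 7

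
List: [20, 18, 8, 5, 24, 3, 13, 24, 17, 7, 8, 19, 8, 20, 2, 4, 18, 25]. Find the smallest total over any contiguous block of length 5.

52

[20, 18, 8, 5, 24] → sum 75
[18, 8, 5, 24, 3] → sum 58
[8, 5, 24, 3, 13] → sum 53
[5, 24, 3, 13, 24] → sum 69
[24, 3, 13, 24, 17] → sum 81
[3, 13, 24, 17, 7] → sum 64
[13, 24, 17, 7, 8] → sum 69
[24, 17, 7, 8, 19] → sum 75
[17, 7, 8, 19, 8] → sum 59
[7, 8, 19, 8, 20] → sum 62
[8, 19, 8, 20, 2] → sum 57
[19, 8, 20, 2, 4] → sum 53
[8, 20, 2, 4, 18] → sum 52
[20, 2, 4, 18, 25] → sum 69
Smallest of these is 52.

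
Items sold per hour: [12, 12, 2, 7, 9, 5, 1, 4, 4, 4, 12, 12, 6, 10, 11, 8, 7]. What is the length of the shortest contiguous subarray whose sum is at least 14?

2

Extend right; whenever the sum reaches 14, record the length and shrink from the left:
add 12: running sum 12 < 14
add 12: shortest ending here [12, 12] sum 24, len 2
add 2: shortest ending here [12, 2] sum 14, len 2
add 7: shortest ending here [12, 2, 7] sum 21, len 3
add 9: shortest ending here [7, 9] sum 16, len 2
add 5: shortest ending here [9, 5] sum 14, len 2
add 1: shortest ending here [9, 5, 1] sum 15, len 3
add 4: shortest ending here [9, 5, 1, 4] sum 19, len 4
add 4: shortest ending here [5, 1, 4, 4] sum 14, len 4
add 4: shortest ending here [5, 1, 4, 4, 4] sum 18, len 5
add 12: shortest ending here [4, 12] sum 16, len 2
add 12: shortest ending here [12, 12] sum 24, len 2
add 6: shortest ending here [12, 6] sum 18, len 2
add 10: shortest ending here [6, 10] sum 16, len 2
add 11: shortest ending here [10, 11] sum 21, len 2
add 8: shortest ending here [11, 8] sum 19, len 2
add 7: shortest ending here [8, 7] sum 15, len 2
Shortest qualifying length: 2.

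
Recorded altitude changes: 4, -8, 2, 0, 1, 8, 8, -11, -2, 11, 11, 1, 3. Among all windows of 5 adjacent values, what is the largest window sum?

[4, -8, 2, 0, 1] → sum -1
[-8, 2, 0, 1, 8] → sum 3
[2, 0, 1, 8, 8] → sum 19
[0, 1, 8, 8, -11] → sum 6
[1, 8, 8, -11, -2] → sum 4
[8, 8, -11, -2, 11] → sum 14
[8, -11, -2, 11, 11] → sum 17
[-11, -2, 11, 11, 1] → sum 10
[-2, 11, 11, 1, 3] → sum 24
Largest of these is 24.

24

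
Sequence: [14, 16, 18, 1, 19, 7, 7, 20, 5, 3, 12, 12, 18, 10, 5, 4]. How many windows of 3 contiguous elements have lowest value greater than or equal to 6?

[14, 16, 18] → min 14  ≥ 6 ✓
[16, 18, 1] → min 1
[18, 1, 19] → min 1
[1, 19, 7] → min 1
[19, 7, 7] → min 7  ≥ 6 ✓
[7, 7, 20] → min 7  ≥ 6 ✓
[7, 20, 5] → min 5
[20, 5, 3] → min 3
[5, 3, 12] → min 3
[3, 12, 12] → min 3
[12, 12, 18] → min 12  ≥ 6 ✓
[12, 18, 10] → min 10  ≥ 6 ✓
[18, 10, 5] → min 5
[10, 5, 4] → min 4
5 windows satisfy the condition.

5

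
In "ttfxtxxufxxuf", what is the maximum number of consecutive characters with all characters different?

add t: [t] len 1
add t (repeat t, move left end past it): [t] len 1
add f: [t, f] len 2
add x: [t, f, x] len 3
add t (repeat t, move left end past it): [f, x, t] len 3
add x (repeat x, move left end past it): [t, x] len 2
add x (repeat x, move left end past it): [x] len 1
add u: [x, u] len 2
add f: [x, u, f] len 3
add x (repeat x, move left end past it): [u, f, x] len 3
add x (repeat x, move left end past it): [x] len 1
add u: [x, u] len 2
add f: [x, u, f] len 3
Longest all-distinct length: 3.

3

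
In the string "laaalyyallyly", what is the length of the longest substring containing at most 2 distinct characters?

[l] 1 distinct, len 1
[l, a] 2 distinct, len 2
[l, a, a] 2 distinct, len 3
[l, a, a, a] 2 distinct, len 4
[l, a, a, a, l] 2 distinct, len 5
[l, y] 2 distinct, len 2
[l, y, y] 2 distinct, len 3
[y, y, a] 2 distinct, len 3
[a, l] 2 distinct, len 2
[a, l, l] 2 distinct, len 3
[l, l, y] 2 distinct, len 3
[l, l, y, l] 2 distinct, len 4
[l, l, y, l, y] 2 distinct, len 5
Longest length with ≤2 distinct: 5.

5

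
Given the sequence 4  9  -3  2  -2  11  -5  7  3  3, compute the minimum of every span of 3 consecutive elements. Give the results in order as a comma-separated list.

-3, -3, -3, -2, -5, -5, -5, 3

(4, 9, -3) → min -3
(9, -3, 2) → min -3
(-3, 2, -2) → min -3
(2, -2, 11) → min -2
(-2, 11, -5) → min -5
(11, -5, 7) → min -5
(-5, 7, 3) → min -5
(7, 3, 3) → min 3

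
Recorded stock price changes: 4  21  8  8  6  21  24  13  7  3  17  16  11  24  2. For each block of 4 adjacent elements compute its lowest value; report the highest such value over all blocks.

(4, 21, 8, 8) → min 4
(21, 8, 8, 6) → min 6
(8, 8, 6, 21) → min 6
(8, 6, 21, 24) → min 6
(6, 21, 24, 13) → min 6
(21, 24, 13, 7) → min 7
(24, 13, 7, 3) → min 3
(13, 7, 3, 17) → min 3
(7, 3, 17, 16) → min 3
(3, 17, 16, 11) → min 3
(17, 16, 11, 24) → min 11
(16, 11, 24, 2) → min 2
Highest of these is 11.

11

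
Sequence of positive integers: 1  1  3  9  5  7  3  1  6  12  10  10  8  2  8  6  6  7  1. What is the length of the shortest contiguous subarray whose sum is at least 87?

13

add 1: running sum 1 < 87
add 1: running sum 2 < 87
add 3: running sum 5 < 87
add 9: running sum 14 < 87
add 5: running sum 19 < 87
add 7: running sum 26 < 87
add 3: running sum 29 < 87
add 1: running sum 30 < 87
add 6: running sum 36 < 87
add 12: running sum 48 < 87
add 10: running sum 58 < 87
add 10: running sum 68 < 87
add 8: running sum 76 < 87
add 2: running sum 78 < 87
add 8: running sum 86 < 87
add 6: shortest ending here [9, 5, 7, 3, 1, 6, 12, 10, 10, 8, 2, 8, 6] sum 87, len 13
add 6: shortest ending here [9, 5, 7, 3, 1, 6, 12, 10, 10, 8, 2, 8, 6, 6] sum 93, len 14
add 7: shortest ending here [5, 7, 3, 1, 6, 12, 10, 10, 8, 2, 8, 6, 6, 7] sum 91, len 14
add 1: shortest ending here [7, 3, 1, 6, 12, 10, 10, 8, 2, 8, 6, 6, 7, 1] sum 87, len 14
Shortest qualifying length: 13.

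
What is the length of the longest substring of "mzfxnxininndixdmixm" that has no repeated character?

[m] len 1
[m, z] len 2
[m, z, f] len 3
[m, z, f, x] len 4
[m, z, f, x, n] len 5
[n, x] len 2
[n, x, i] len 3
[x, i, n] len 3
[n, i] len 2
[i, n] len 2
[n] len 1
[n, d] len 2
[n, d, i] len 3
[n, d, i, x] len 4
[i, x, d] len 3
[i, x, d, m] len 4
[x, d, m, i] len 4
[d, m, i, x] len 4
[i, x, m] len 3
Longest all-distinct length: 5.

5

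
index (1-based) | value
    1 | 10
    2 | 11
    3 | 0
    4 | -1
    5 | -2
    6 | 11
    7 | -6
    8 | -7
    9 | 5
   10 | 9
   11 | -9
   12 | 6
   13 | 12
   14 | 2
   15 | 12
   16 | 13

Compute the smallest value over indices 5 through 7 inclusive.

-6

Elements at indices 5..7: -2, 11, -6
min(-2, 11, -6) = -6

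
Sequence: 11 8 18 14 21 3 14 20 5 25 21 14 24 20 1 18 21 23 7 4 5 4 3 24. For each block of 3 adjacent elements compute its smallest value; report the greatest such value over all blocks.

11 8 18 → min 8
8 18 14 → min 8
18 14 21 → min 14
14 21 3 → min 3
21 3 14 → min 3
3 14 20 → min 3
14 20 5 → min 5
20 5 25 → min 5
5 25 21 → min 5
25 21 14 → min 14
21 14 24 → min 14
14 24 20 → min 14
24 20 1 → min 1
20 1 18 → min 1
1 18 21 → min 1
18 21 23 → min 18
21 23 7 → min 7
23 7 4 → min 4
7 4 5 → min 4
4 5 4 → min 4
5 4 3 → min 3
4 3 24 → min 3
Greatest of these is 18.

18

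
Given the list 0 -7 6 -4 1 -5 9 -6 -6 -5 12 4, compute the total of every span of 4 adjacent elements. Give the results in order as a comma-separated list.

-5, -4, -2, 1, -1, -8, -8, -5, 5

Sliding a size-4 window across the 12 values:
(0, -7, 6, -4) → sum -5
(-7, 6, -4, 1) → sum -4
(6, -4, 1, -5) → sum -2
(-4, 1, -5, 9) → sum 1
(1, -5, 9, -6) → sum -1
(-5, 9, -6, -6) → sum -8
(9, -6, -6, -5) → sum -8
(-6, -6, -5, 12) → sum -5
(-6, -5, 12, 4) → sum 5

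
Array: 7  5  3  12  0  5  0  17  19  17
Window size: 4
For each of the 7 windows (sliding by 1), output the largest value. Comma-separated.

12, 12, 12, 12, 17, 19, 19

(7, 5, 3, 12) → max 12
(5, 3, 12, 0) → max 12
(3, 12, 0, 5) → max 12
(12, 0, 5, 0) → max 12
(0, 5, 0, 17) → max 17
(5, 0, 17, 19) → max 19
(0, 17, 19, 17) → max 19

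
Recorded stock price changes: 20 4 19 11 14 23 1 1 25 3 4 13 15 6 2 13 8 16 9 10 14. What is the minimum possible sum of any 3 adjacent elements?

20

20 4 19 → sum 43
4 19 11 → sum 34
19 11 14 → sum 44
11 14 23 → sum 48
14 23 1 → sum 38
23 1 1 → sum 25
1 1 25 → sum 27
1 25 3 → sum 29
25 3 4 → sum 32
3 4 13 → sum 20
4 13 15 → sum 32
13 15 6 → sum 34
15 6 2 → sum 23
6 2 13 → sum 21
2 13 8 → sum 23
13 8 16 → sum 37
8 16 9 → sum 33
16 9 10 → sum 35
9 10 14 → sum 33
Minimum of these is 20.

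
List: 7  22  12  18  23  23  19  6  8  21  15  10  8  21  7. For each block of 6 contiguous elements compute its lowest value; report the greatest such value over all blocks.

7 22 12 18 23 23 → min 7
22 12 18 23 23 19 → min 12
12 18 23 23 19 6 → min 6
18 23 23 19 6 8 → min 6
23 23 19 6 8 21 → min 6
23 19 6 8 21 15 → min 6
19 6 8 21 15 10 → min 6
6 8 21 15 10 8 → min 6
8 21 15 10 8 21 → min 8
21 15 10 8 21 7 → min 7
Greatest of these is 12.

12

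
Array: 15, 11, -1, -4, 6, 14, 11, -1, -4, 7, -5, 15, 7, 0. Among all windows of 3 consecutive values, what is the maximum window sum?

[15, 11, -1] → sum 25
[11, -1, -4] → sum 6
[-1, -4, 6] → sum 1
[-4, 6, 14] → sum 16
[6, 14, 11] → sum 31
[14, 11, -1] → sum 24
[11, -1, -4] → sum 6
[-1, -4, 7] → sum 2
[-4, 7, -5] → sum -2
[7, -5, 15] → sum 17
[-5, 15, 7] → sum 17
[15, 7, 0] → sum 22
Maximum of these is 31.

31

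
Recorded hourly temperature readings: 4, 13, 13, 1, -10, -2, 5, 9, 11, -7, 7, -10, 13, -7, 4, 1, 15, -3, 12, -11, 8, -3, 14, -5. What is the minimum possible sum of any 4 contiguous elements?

[4, 13, 13, 1] → sum 31
[13, 13, 1, -10] → sum 17
[13, 1, -10, -2] → sum 2
[1, -10, -2, 5] → sum -6
[-10, -2, 5, 9] → sum 2
[-2, 5, 9, 11] → sum 23
[5, 9, 11, -7] → sum 18
[9, 11, -7, 7] → sum 20
[11, -7, 7, -10] → sum 1
[-7, 7, -10, 13] → sum 3
[7, -10, 13, -7] → sum 3
[-10, 13, -7, 4] → sum 0
[13, -7, 4, 1] → sum 11
[-7, 4, 1, 15] → sum 13
[4, 1, 15, -3] → sum 17
[1, 15, -3, 12] → sum 25
[15, -3, 12, -11] → sum 13
[-3, 12, -11, 8] → sum 6
[12, -11, 8, -3] → sum 6
[-11, 8, -3, 14] → sum 8
[8, -3, 14, -5] → sum 14
Minimum of these is -6.

-6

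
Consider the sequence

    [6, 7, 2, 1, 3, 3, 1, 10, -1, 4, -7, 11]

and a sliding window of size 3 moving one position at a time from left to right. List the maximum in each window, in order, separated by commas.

(6, 7, 2) → max 7
(7, 2, 1) → max 7
(2, 1, 3) → max 3
(1, 3, 3) → max 3
(3, 3, 1) → max 3
(3, 1, 10) → max 10
(1, 10, -1) → max 10
(10, -1, 4) → max 10
(-1, 4, -7) → max 4
(4, -7, 11) → max 11

7, 7, 3, 3, 3, 10, 10, 10, 4, 11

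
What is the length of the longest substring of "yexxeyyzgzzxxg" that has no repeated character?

3

add y: [y] len 1
add e: [y, e] len 2
add x: [y, e, x] len 3
add x (repeat x, move left end past it): [x] len 1
add e: [x, e] len 2
add y: [x, e, y] len 3
add y (repeat y, move left end past it): [y] len 1
add z: [y, z] len 2
add g: [y, z, g] len 3
add z (repeat z, move left end past it): [g, z] len 2
add z (repeat z, move left end past it): [z] len 1
add x: [z, x] len 2
add x (repeat x, move left end past it): [x] len 1
add g: [x, g] len 2
Longest all-distinct length: 3.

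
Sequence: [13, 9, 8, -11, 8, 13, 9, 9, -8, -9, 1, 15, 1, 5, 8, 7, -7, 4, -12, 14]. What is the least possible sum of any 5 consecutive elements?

0

13 9 8 -11 8 → sum 27
9 8 -11 8 13 → sum 27
8 -11 8 13 9 → sum 27
-11 8 13 9 9 → sum 28
8 13 9 9 -8 → sum 31
13 9 9 -8 -9 → sum 14
9 9 -8 -9 1 → sum 2
9 -8 -9 1 15 → sum 8
-8 -9 1 15 1 → sum 0
-9 1 15 1 5 → sum 13
1 15 1 5 8 → sum 30
15 1 5 8 7 → sum 36
1 5 8 7 -7 → sum 14
5 8 7 -7 4 → sum 17
8 7 -7 4 -12 → sum 0
7 -7 4 -12 14 → sum 6
Least of these is 0.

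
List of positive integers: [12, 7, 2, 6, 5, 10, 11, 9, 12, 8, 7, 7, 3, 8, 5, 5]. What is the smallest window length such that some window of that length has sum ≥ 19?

2

Extend right; whenever the sum reaches 19, record the length and shrink from the left:
add 12: running sum 12 < 19
add 7: shortest ending here [12, 7] sum 19, len 2
add 2: shortest ending here [12, 7, 2] sum 21, len 3
add 6: shortest ending here [12, 7, 2, 6] sum 27, len 4
add 5: shortest ending here [7, 2, 6, 5] sum 20, len 4
add 10: shortest ending here [6, 5, 10] sum 21, len 3
add 11: shortest ending here [10, 11] sum 21, len 2
add 9: shortest ending here [11, 9] sum 20, len 2
add 12: shortest ending here [9, 12] sum 21, len 2
add 8: shortest ending here [12, 8] sum 20, len 2
add 7: shortest ending here [12, 8, 7] sum 27, len 3
add 7: shortest ending here [8, 7, 7] sum 22, len 3
add 3: shortest ending here [8, 7, 7, 3] sum 25, len 4
add 8: shortest ending here [7, 7, 3, 8] sum 25, len 4
add 5: shortest ending here [7, 3, 8, 5] sum 23, len 4
add 5: shortest ending here [3, 8, 5, 5] sum 21, len 4
Shortest qualifying length: 2.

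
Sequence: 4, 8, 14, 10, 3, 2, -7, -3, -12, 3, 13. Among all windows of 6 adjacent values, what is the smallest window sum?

[4, 8, 14, 10, 3, 2] → sum 41
[8, 14, 10, 3, 2, -7] → sum 30
[14, 10, 3, 2, -7, -3] → sum 19
[10, 3, 2, -7, -3, -12] → sum -7
[3, 2, -7, -3, -12, 3] → sum -14
[2, -7, -3, -12, 3, 13] → sum -4
Smallest of these is -14.

-14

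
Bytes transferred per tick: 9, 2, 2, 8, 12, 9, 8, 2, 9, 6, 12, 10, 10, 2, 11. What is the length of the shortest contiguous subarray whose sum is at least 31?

3

Extend right; whenever the sum reaches 31, record the length and shrink from the left:
add 9: running sum 9 < 31
add 2: running sum 11 < 31
add 2: running sum 13 < 31
add 8: running sum 21 < 31
add 12: shortest ending here [9, 2, 2, 8, 12] sum 33, len 5
add 9: shortest ending here [2, 8, 12, 9] sum 31, len 4
add 8: shortest ending here [8, 12, 9, 8] sum 37, len 4
add 2: shortest ending here [12, 9, 8, 2] sum 31, len 4
add 9: shortest ending here [12, 9, 8, 2, 9] sum 40, len 5
add 6: shortest ending here [9, 8, 2, 9, 6] sum 34, len 5
add 12: shortest ending here [8, 2, 9, 6, 12] sum 37, len 5
add 10: shortest ending here [9, 6, 12, 10] sum 37, len 4
add 10: shortest ending here [12, 10, 10] sum 32, len 3
add 2: shortest ending here [12, 10, 10, 2] sum 34, len 4
add 11: shortest ending here [10, 10, 2, 11] sum 33, len 4
Shortest qualifying length: 3.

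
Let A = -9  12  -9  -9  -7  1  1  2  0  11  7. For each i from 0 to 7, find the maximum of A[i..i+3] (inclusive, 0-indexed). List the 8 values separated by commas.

12, 12, 1, 1, 2, 2, 11, 11

Sliding a size-4 window across the 11 values:
(-9, 12, -9, -9) → max 12
(12, -9, -9, -7) → max 12
(-9, -9, -7, 1) → max 1
(-9, -7, 1, 1) → max 1
(-7, 1, 1, 2) → max 2
(1, 1, 2, 0) → max 2
(1, 2, 0, 11) → max 11
(2, 0, 11, 7) → max 11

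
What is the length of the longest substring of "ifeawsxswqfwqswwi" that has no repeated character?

7

[i] len 1
[i, f] len 2
[i, f, e] len 3
[i, f, e, a] len 4
[i, f, e, a, w] len 5
[i, f, e, a, w, s] len 6
[i, f, e, a, w, s, x] len 7
[x, s] len 2
[x, s, w] len 3
[x, s, w, q] len 4
[x, s, w, q, f] len 5
[q, f, w] len 3
[f, w, q] len 3
[f, w, q, s] len 4
[q, s, w] len 3
[w] len 1
[w, i] len 2
Longest all-distinct length: 7.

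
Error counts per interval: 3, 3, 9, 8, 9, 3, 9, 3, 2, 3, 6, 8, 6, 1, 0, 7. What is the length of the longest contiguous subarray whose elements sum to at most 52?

add 3: [3] sum 3, len 1
add 3: [3, 3] sum 6, len 2
add 9: [3, 3, 9] sum 15, len 3
add 8: [3, 3, 9, 8] sum 23, len 4
add 9: [3, 3, 9, 8, 9] sum 32, len 5
add 3: [3, 3, 9, 8, 9, 3] sum 35, len 6
add 9: [3, 3, 9, 8, 9, 3, 9] sum 44, len 7
add 3: [3, 3, 9, 8, 9, 3, 9, 3] sum 47, len 8
add 2: [3, 3, 9, 8, 9, 3, 9, 3, 2] sum 49, len 9
add 3: [3, 3, 9, 8, 9, 3, 9, 3, 2, 3] sum 52, len 10
add 6: [9, 8, 9, 3, 9, 3, 2, 3, 6] sum 52, len 9
add 8: [8, 9, 3, 9, 3, 2, 3, 6, 8] sum 51, len 9
add 6: [9, 3, 9, 3, 2, 3, 6, 8, 6] sum 49, len 9
add 1: [9, 3, 9, 3, 2, 3, 6, 8, 6, 1] sum 50, len 10
add 0: [9, 3, 9, 3, 2, 3, 6, 8, 6, 1, 0] sum 50, len 11
add 7: [3, 9, 3, 2, 3, 6, 8, 6, 1, 0, 7] sum 48, len 11
Longest length seen: 11.

11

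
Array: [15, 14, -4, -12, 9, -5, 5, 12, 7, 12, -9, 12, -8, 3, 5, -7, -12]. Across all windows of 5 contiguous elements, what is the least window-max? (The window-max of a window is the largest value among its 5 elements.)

5

Each size-5 window and its max:
[15, 14, -4, -12, 9] → max 15
[14, -4, -12, 9, -5] → max 14
[-4, -12, 9, -5, 5] → max 9
[-12, 9, -5, 5, 12] → max 12
[9, -5, 5, 12, 7] → max 12
[-5, 5, 12, 7, 12] → max 12
[5, 12, 7, 12, -9] → max 12
[12, 7, 12, -9, 12] → max 12
[7, 12, -9, 12, -8] → max 12
[12, -9, 12, -8, 3] → max 12
[-9, 12, -8, 3, 5] → max 12
[12, -8, 3, 5, -7] → max 12
[-8, 3, 5, -7, -12] → max 5
Least of these is 5.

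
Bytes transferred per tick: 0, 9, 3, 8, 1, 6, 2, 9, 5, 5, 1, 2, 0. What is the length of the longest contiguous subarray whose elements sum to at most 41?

10

Extend to the right; shrink from the left whenever the sum exceeds 41:
[0] sum 0 len 1
[0, 9] sum 9 len 2
[0, 9, 3] sum 12 len 3
[0, 9, 3, 8] sum 20 len 4
[0, 9, 3, 8, 1] sum 21 len 5
[0, 9, 3, 8, 1, 6] sum 27 len 6
[0, 9, 3, 8, 1, 6, 2] sum 29 len 7
[0, 9, 3, 8, 1, 6, 2, 9] sum 38 len 8
[3, 8, 1, 6, 2, 9, 5] sum 34 len 7
[3, 8, 1, 6, 2, 9, 5, 5] sum 39 len 8
[3, 8, 1, 6, 2, 9, 5, 5, 1] sum 40 len 9
[8, 1, 6, 2, 9, 5, 5, 1, 2] sum 39 len 9
[8, 1, 6, 2, 9, 5, 5, 1, 2, 0] sum 39 len 10
Longest length seen: 10.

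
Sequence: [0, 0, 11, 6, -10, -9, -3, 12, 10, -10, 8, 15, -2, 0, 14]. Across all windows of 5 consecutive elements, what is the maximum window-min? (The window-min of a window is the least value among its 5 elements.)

-2

Each size-5 window and its min:
0 0 11 6 -10 → min -10
0 11 6 -10 -9 → min -10
11 6 -10 -9 -3 → min -10
6 -10 -9 -3 12 → min -10
-10 -9 -3 12 10 → min -10
-9 -3 12 10 -10 → min -10
-3 12 10 -10 8 → min -10
12 10 -10 8 15 → min -10
10 -10 8 15 -2 → min -10
-10 8 15 -2 0 → min -10
8 15 -2 0 14 → min -2
Maximum of these is -2.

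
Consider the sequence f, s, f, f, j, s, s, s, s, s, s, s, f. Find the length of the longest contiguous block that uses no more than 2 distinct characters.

[f] 1 distinct, len 1
[f, s] 2 distinct, len 2
[f, s, f] 2 distinct, len 3
[f, s, f, f] 2 distinct, len 4
[f, f, j] 2 distinct, len 3
[j, s] 2 distinct, len 2
[j, s, s] 2 distinct, len 3
[j, s, s, s] 2 distinct, len 4
[j, s, s, s, s] 2 distinct, len 5
[j, s, s, s, s, s] 2 distinct, len 6
[j, s, s, s, s, s, s] 2 distinct, len 7
[j, s, s, s, s, s, s, s] 2 distinct, len 8
[s, s, s, s, s, s, s, f] 2 distinct, len 8
Longest length with ≤2 distinct: 8.

8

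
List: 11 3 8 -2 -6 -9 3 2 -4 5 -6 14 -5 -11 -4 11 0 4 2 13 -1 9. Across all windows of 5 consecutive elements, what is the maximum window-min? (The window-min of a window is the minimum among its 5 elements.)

11 3 8 -2 -6 → min -6
3 8 -2 -6 -9 → min -9
8 -2 -6 -9 3 → min -9
-2 -6 -9 3 2 → min -9
-6 -9 3 2 -4 → min -9
-9 3 2 -4 5 → min -9
3 2 -4 5 -6 → min -6
2 -4 5 -6 14 → min -6
-4 5 -6 14 -5 → min -6
5 -6 14 -5 -11 → min -11
-6 14 -5 -11 -4 → min -11
14 -5 -11 -4 11 → min -11
-5 -11 -4 11 0 → min -11
-11 -4 11 0 4 → min -11
-4 11 0 4 2 → min -4
11 0 4 2 13 → min 0
0 4 2 13 -1 → min -1
4 2 13 -1 9 → min -1
Maximum of these is 0.

0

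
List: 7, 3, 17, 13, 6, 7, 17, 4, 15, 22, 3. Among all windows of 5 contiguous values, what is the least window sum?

46

7 3 17 13 6 → sum 46
3 17 13 6 7 → sum 46
17 13 6 7 17 → sum 60
13 6 7 17 4 → sum 47
6 7 17 4 15 → sum 49
7 17 4 15 22 → sum 65
17 4 15 22 3 → sum 61
Least of these is 46.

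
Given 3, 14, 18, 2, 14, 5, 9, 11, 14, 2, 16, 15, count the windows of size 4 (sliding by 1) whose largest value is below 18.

6

(3, 14, 18, 2) → max 18
(14, 18, 2, 14) → max 18
(18, 2, 14, 5) → max 18
(2, 14, 5, 9) → max 14  < 18 ✓
(14, 5, 9, 11) → max 14  < 18 ✓
(5, 9, 11, 14) → max 14  < 18 ✓
(9, 11, 14, 2) → max 14  < 18 ✓
(11, 14, 2, 16) → max 16  < 18 ✓
(14, 2, 16, 15) → max 16  < 18 ✓
6 windows satisfy the condition.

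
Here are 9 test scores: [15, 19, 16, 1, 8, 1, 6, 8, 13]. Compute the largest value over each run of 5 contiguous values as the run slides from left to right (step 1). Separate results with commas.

19, 19, 16, 8, 13

Sliding a size-5 window across the 9 values:
[15, 19, 16, 1, 8] → max 19
[19, 16, 1, 8, 1] → max 19
[16, 1, 8, 1, 6] → max 16
[1, 8, 1, 6, 8] → max 8
[8, 1, 6, 8, 13] → max 13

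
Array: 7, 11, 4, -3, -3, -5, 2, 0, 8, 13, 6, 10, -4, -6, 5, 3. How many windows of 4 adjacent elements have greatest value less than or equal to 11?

(7, 11, 4, -3) → max 11  ≤ 11 ✓
(11, 4, -3, -3) → max 11  ≤ 11 ✓
(4, -3, -3, -5) → max 4  ≤ 11 ✓
(-3, -3, -5, 2) → max 2  ≤ 11 ✓
(-3, -5, 2, 0) → max 2  ≤ 11 ✓
(-5, 2, 0, 8) → max 8  ≤ 11 ✓
(2, 0, 8, 13) → max 13
(0, 8, 13, 6) → max 13
(8, 13, 6, 10) → max 13
(13, 6, 10, -4) → max 13
(6, 10, -4, -6) → max 10  ≤ 11 ✓
(10, -4, -6, 5) → max 10  ≤ 11 ✓
(-4, -6, 5, 3) → max 5  ≤ 11 ✓
9 windows satisfy the condition.

9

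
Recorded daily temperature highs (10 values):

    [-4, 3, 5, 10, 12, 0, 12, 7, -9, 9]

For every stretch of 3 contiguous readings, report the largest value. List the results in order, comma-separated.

-4 3 5 → max 5
3 5 10 → max 10
5 10 12 → max 12
10 12 0 → max 12
12 0 12 → max 12
0 12 7 → max 12
12 7 -9 → max 12
7 -9 9 → max 9

5, 10, 12, 12, 12, 12, 12, 9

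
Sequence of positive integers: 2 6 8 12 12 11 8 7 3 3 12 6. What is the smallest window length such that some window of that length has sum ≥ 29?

add 2: running sum 2 < 29
add 6: running sum 8 < 29
add 8: running sum 16 < 29
add 12: running sum 28 < 29
end 4: [8, 12, 12] sum 32, len 3
end 5: [12, 12, 11] sum 35, len 3
end 6: [12, 11, 8] sum 31, len 3
end 7: [12, 11, 8, 7] sum 38, len 4
end 8: [11, 8, 7, 3] sum 29, len 4
end 9: [11, 8, 7, 3, 3] sum 32, len 5
end 10: [8, 7, 3, 3, 12] sum 33, len 5
end 11: [7, 3, 3, 12, 6] sum 31, len 5
Shortest qualifying length: 3.

3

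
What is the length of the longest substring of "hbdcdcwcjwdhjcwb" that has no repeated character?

[h] len 1
[h, b] len 2
[h, b, d] len 3
[h, b, d, c] len 4
[c, d] len 2
[d, c] len 2
[d, c, w] len 3
[w, c] len 2
[w, c, j] len 3
[c, j, w] len 3
[c, j, w, d] len 4
[c, j, w, d, h] len 5
[w, d, h, j] len 4
[w, d, h, j, c] len 5
[d, h, j, c, w] len 5
[d, h, j, c, w, b] len 6
Longest all-distinct length: 6.

6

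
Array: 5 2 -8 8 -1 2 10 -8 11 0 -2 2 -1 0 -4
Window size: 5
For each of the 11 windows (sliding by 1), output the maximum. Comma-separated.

8, 8, 10, 10, 11, 11, 11, 11, 11, 2, 2

5 2 -8 8 -1 → max 8
2 -8 8 -1 2 → max 8
-8 8 -1 2 10 → max 10
8 -1 2 10 -8 → max 10
-1 2 10 -8 11 → max 11
2 10 -8 11 0 → max 11
10 -8 11 0 -2 → max 11
-8 11 0 -2 2 → max 11
11 0 -2 2 -1 → max 11
0 -2 2 -1 0 → max 2
-2 2 -1 0 -4 → max 2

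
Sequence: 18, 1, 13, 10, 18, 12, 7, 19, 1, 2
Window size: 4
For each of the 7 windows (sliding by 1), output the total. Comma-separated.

(18, 1, 13, 10) → sum 42
(1, 13, 10, 18) → sum 42
(13, 10, 18, 12) → sum 53
(10, 18, 12, 7) → sum 47
(18, 12, 7, 19) → sum 56
(12, 7, 19, 1) → sum 39
(7, 19, 1, 2) → sum 29

42, 42, 53, 47, 56, 39, 29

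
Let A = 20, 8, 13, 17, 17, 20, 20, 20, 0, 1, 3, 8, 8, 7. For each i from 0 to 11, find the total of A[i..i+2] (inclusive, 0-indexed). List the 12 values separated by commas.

Sliding a size-3 window across the 14 values:
(20, 8, 13) → sum 41
(8, 13, 17) → sum 38
(13, 17, 17) → sum 47
(17, 17, 20) → sum 54
(17, 20, 20) → sum 57
(20, 20, 20) → sum 60
(20, 20, 0) → sum 40
(20, 0, 1) → sum 21
(0, 1, 3) → sum 4
(1, 3, 8) → sum 12
(3, 8, 8) → sum 19
(8, 8, 7) → sum 23

41, 38, 47, 54, 57, 60, 40, 21, 4, 12, 19, 23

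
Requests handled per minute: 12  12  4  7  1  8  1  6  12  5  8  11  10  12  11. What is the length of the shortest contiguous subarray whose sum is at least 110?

add 12: running sum 12 < 110
add 12: running sum 24 < 110
add 4: running sum 28 < 110
add 7: running sum 35 < 110
add 1: running sum 36 < 110
add 8: running sum 44 < 110
add 1: running sum 45 < 110
add 6: running sum 51 < 110
add 12: running sum 63 < 110
add 5: running sum 68 < 110
add 8: running sum 76 < 110
add 11: running sum 87 < 110
add 10: running sum 97 < 110
add 12: running sum 109 < 110
end 14: [12, 12, 4, 7, 1, 8, 1, 6, 12, 5, 8, 11, 10, 12, 11] sum 120, len 15
Shortest qualifying length: 15.

15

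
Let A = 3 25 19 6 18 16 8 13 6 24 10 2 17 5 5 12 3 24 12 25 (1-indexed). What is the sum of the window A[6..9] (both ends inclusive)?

43

Elements at indices 6..9: 16, 8, 13, 6
sum(16, 8, 13, 6) = 43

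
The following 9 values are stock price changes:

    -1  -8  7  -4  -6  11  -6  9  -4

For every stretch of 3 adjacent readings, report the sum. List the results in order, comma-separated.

-2, -5, -3, 1, -1, 14, -1

(-1, -8, 7) → sum -2
(-8, 7, -4) → sum -5
(7, -4, -6) → sum -3
(-4, -6, 11) → sum 1
(-6, 11, -6) → sum -1
(11, -6, 9) → sum 14
(-6, 9, -4) → sum -1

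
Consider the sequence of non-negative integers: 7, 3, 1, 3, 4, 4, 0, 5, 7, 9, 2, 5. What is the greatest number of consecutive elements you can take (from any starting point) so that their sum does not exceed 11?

4

[7] sum 7 len 1
[7, 3] sum 10 len 2
[7, 3, 1] sum 11 len 3
[3, 1, 3] sum 7 len 3
[3, 1, 3, 4] sum 11 len 4
[3, 4, 4] sum 11 len 3
[3, 4, 4, 0] sum 11 len 4
[4, 0, 5] sum 9 len 3
[7] sum 7 len 1
[9] sum 9 len 1
[9, 2] sum 11 len 2
[2, 5] sum 7 len 2
Longest length seen: 4.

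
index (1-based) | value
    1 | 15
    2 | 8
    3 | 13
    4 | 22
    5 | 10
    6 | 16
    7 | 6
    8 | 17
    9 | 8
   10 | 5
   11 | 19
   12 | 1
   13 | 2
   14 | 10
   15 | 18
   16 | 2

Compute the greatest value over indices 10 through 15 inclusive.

Elements at indices 10..15: 5, 19, 1, 2, 10, 18
max(5, 19, 1, 2, 10, 18) = 19

19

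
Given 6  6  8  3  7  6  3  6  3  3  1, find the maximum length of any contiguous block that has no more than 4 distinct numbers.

[6] 1 distinct, len 1
[6, 6] 1 distinct, len 2
[6, 6, 8] 2 distinct, len 3
[6, 6, 8, 3] 3 distinct, len 4
[6, 6, 8, 3, 7] 4 distinct, len 5
[6, 6, 8, 3, 7, 6] 4 distinct, len 6
[6, 6, 8, 3, 7, 6, 3] 4 distinct, len 7
[6, 6, 8, 3, 7, 6, 3, 6] 4 distinct, len 8
[6, 6, 8, 3, 7, 6, 3, 6, 3] 4 distinct, len 9
[6, 6, 8, 3, 7, 6, 3, 6, 3, 3] 4 distinct, len 10
[3, 7, 6, 3, 6, 3, 3, 1] 4 distinct, len 8
Longest length with ≤4 distinct: 10.

10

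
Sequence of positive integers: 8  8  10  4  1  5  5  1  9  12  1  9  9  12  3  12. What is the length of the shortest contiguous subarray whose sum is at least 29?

3

add 8: running sum 8 < 29
add 8: running sum 16 < 29
add 10: running sum 26 < 29
end 3: [8, 8, 10, 4] sum 30, len 4
end 4: [8, 8, 10, 4, 1] sum 31, len 5
end 5: [8, 8, 10, 4, 1, 5] sum 36, len 6
end 6: [8, 10, 4, 1, 5, 5] sum 33, len 6
end 7: [8, 10, 4, 1, 5, 5, 1] sum 34, len 7
end 8: [10, 4, 1, 5, 5, 1, 9] sum 35, len 7
end 9: [5, 5, 1, 9, 12] sum 32, len 5
end 10: [5, 5, 1, 9, 12, 1] sum 33, len 6
end 11: [9, 12, 1, 9] sum 31, len 4
end 12: [12, 1, 9, 9] sum 31, len 4
end 13: [9, 9, 12] sum 30, len 3
end 14: [9, 9, 12, 3] sum 33, len 4
end 15: [9, 12, 3, 12] sum 36, len 4
Shortest qualifying length: 3.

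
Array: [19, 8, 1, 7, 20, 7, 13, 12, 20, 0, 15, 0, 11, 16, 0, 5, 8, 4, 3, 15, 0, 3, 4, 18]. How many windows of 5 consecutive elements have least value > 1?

3

[19, 8, 1, 7, 20] → min 1
[8, 1, 7, 20, 7] → min 1
[1, 7, 20, 7, 13] → min 1
[7, 20, 7, 13, 12] → min 7  > 1 ✓
[20, 7, 13, 12, 20] → min 7  > 1 ✓
[7, 13, 12, 20, 0] → min 0
[13, 12, 20, 0, 15] → min 0
[12, 20, 0, 15, 0] → min 0
[20, 0, 15, 0, 11] → min 0
[0, 15, 0, 11, 16] → min 0
[15, 0, 11, 16, 0] → min 0
[0, 11, 16, 0, 5] → min 0
[11, 16, 0, 5, 8] → min 0
[16, 0, 5, 8, 4] → min 0
[0, 5, 8, 4, 3] → min 0
[5, 8, 4, 3, 15] → min 3  > 1 ✓
[8, 4, 3, 15, 0] → min 0
[4, 3, 15, 0, 3] → min 0
[3, 15, 0, 3, 4] → min 0
[15, 0, 3, 4, 18] → min 0
3 windows satisfy the condition.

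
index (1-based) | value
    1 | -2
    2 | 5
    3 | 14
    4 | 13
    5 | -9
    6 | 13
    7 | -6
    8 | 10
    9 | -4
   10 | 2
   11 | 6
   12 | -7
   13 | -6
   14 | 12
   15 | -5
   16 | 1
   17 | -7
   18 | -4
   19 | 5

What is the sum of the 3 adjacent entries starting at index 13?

1

Elements at indices 13..15: -6, 12, -5
sum(-6, 12, -5) = 1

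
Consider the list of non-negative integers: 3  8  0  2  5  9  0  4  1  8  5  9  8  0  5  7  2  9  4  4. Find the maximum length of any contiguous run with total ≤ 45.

add 3: [3] sum 3, len 1
add 8: [3, 8] sum 11, len 2
add 0: [3, 8, 0] sum 11, len 3
add 2: [3, 8, 0, 2] sum 13, len 4
add 5: [3, 8, 0, 2, 5] sum 18, len 5
add 9: [3, 8, 0, 2, 5, 9] sum 27, len 6
add 0: [3, 8, 0, 2, 5, 9, 0] sum 27, len 7
add 4: [3, 8, 0, 2, 5, 9, 0, 4] sum 31, len 8
add 1: [3, 8, 0, 2, 5, 9, 0, 4, 1] sum 32, len 9
add 8: [3, 8, 0, 2, 5, 9, 0, 4, 1, 8] sum 40, len 10
add 5: [3, 8, 0, 2, 5, 9, 0, 4, 1, 8, 5] sum 45, len 11
add 9: [0, 2, 5, 9, 0, 4, 1, 8, 5, 9] sum 43, len 10
add 8: [9, 0, 4, 1, 8, 5, 9, 8] sum 44, len 8
add 0: [9, 0, 4, 1, 8, 5, 9, 8, 0] sum 44, len 9
add 5: [0, 4, 1, 8, 5, 9, 8, 0, 5] sum 40, len 9
add 7: [1, 8, 5, 9, 8, 0, 5, 7] sum 43, len 8
add 2: [1, 8, 5, 9, 8, 0, 5, 7, 2] sum 45, len 9
add 9: [5, 9, 8, 0, 5, 7, 2, 9] sum 45, len 8
add 4: [9, 8, 0, 5, 7, 2, 9, 4] sum 44, len 8
add 4: [8, 0, 5, 7, 2, 9, 4, 4] sum 39, len 8
Longest length seen: 11.

11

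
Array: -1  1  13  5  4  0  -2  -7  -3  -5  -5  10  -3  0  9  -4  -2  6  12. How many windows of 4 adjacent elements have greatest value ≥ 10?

-1 1 13 5 → max 13  ≥ 10 ✓
1 13 5 4 → max 13  ≥ 10 ✓
13 5 4 0 → max 13  ≥ 10 ✓
5 4 0 -2 → max 5
4 0 -2 -7 → max 4
0 -2 -7 -3 → max 0
-2 -7 -3 -5 → max -2
-7 -3 -5 -5 → max -3
-3 -5 -5 10 → max 10  ≥ 10 ✓
-5 -5 10 -3 → max 10  ≥ 10 ✓
-5 10 -3 0 → max 10  ≥ 10 ✓
10 -3 0 9 → max 10  ≥ 10 ✓
-3 0 9 -4 → max 9
0 9 -4 -2 → max 9
9 -4 -2 6 → max 9
-4 -2 6 12 → max 12  ≥ 10 ✓
8 windows satisfy the condition.

8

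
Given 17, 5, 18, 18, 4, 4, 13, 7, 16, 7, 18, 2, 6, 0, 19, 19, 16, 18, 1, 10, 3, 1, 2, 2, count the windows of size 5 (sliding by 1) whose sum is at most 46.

(17, 5, 18, 18, 4) → sum 62
(5, 18, 18, 4, 4) → sum 49
(18, 18, 4, 4, 13) → sum 57
(18, 4, 4, 13, 7) → sum 46  ≤ 46 ✓
(4, 4, 13, 7, 16) → sum 44  ≤ 46 ✓
(4, 13, 7, 16, 7) → sum 47
(13, 7, 16, 7, 18) → sum 61
(7, 16, 7, 18, 2) → sum 50
(16, 7, 18, 2, 6) → sum 49
(7, 18, 2, 6, 0) → sum 33  ≤ 46 ✓
(18, 2, 6, 0, 19) → sum 45  ≤ 46 ✓
(2, 6, 0, 19, 19) → sum 46  ≤ 46 ✓
(6, 0, 19, 19, 16) → sum 60
(0, 19, 19, 16, 18) → sum 72
(19, 19, 16, 18, 1) → sum 73
(19, 16, 18, 1, 10) → sum 64
(16, 18, 1, 10, 3) → sum 48
(18, 1, 10, 3, 1) → sum 33  ≤ 46 ✓
(1, 10, 3, 1, 2) → sum 17  ≤ 46 ✓
(10, 3, 1, 2, 2) → sum 18  ≤ 46 ✓
8 windows satisfy the condition.

8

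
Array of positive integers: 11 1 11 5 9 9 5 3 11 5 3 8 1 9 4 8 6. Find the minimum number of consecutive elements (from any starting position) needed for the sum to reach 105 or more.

17

add 11: running sum 11 < 105
add 1: running sum 12 < 105
add 11: running sum 23 < 105
add 5: running sum 28 < 105
add 9: running sum 37 < 105
add 9: running sum 46 < 105
add 5: running sum 51 < 105
add 3: running sum 54 < 105
add 11: running sum 65 < 105
add 5: running sum 70 < 105
add 3: running sum 73 < 105
add 8: running sum 81 < 105
add 1: running sum 82 < 105
add 9: running sum 91 < 105
add 4: running sum 95 < 105
add 8: running sum 103 < 105
end 16: [11, 1, 11, 5, 9, 9, 5, 3, 11, 5, 3, 8, 1, 9, 4, 8, 6] sum 109, len 17
Shortest qualifying length: 17.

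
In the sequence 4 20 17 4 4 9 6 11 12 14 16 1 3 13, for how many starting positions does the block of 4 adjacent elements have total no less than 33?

[4, 20, 17, 4] → sum 45  ≥ 33 ✓
[20, 17, 4, 4] → sum 45  ≥ 33 ✓
[17, 4, 4, 9] → sum 34  ≥ 33 ✓
[4, 4, 9, 6] → sum 23
[4, 9, 6, 11] → sum 30
[9, 6, 11, 12] → sum 38  ≥ 33 ✓
[6, 11, 12, 14] → sum 43  ≥ 33 ✓
[11, 12, 14, 16] → sum 53  ≥ 33 ✓
[12, 14, 16, 1] → sum 43  ≥ 33 ✓
[14, 16, 1, 3] → sum 34  ≥ 33 ✓
[16, 1, 3, 13] → sum 33  ≥ 33 ✓
9 windows satisfy the condition.

9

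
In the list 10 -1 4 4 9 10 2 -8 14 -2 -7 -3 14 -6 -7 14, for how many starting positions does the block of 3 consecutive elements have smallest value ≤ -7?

[10, -1, 4] → min -1
[-1, 4, 4] → min -1
[4, 4, 9] → min 4
[4, 9, 10] → min 4
[9, 10, 2] → min 2
[10, 2, -8] → min -8  ≤ -7 ✓
[2, -8, 14] → min -8  ≤ -7 ✓
[-8, 14, -2] → min -8  ≤ -7 ✓
[14, -2, -7] → min -7  ≤ -7 ✓
[-2, -7, -3] → min -7  ≤ -7 ✓
[-7, -3, 14] → min -7  ≤ -7 ✓
[-3, 14, -6] → min -6
[14, -6, -7] → min -7  ≤ -7 ✓
[-6, -7, 14] → min -7  ≤ -7 ✓
8 windows satisfy the condition.

8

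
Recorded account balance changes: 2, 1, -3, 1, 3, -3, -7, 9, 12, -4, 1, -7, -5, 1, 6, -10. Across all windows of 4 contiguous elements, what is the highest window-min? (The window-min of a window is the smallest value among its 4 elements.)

Window mins for each of the 13 positions:
[2, 1, -3, 1] → min -3
[1, -3, 1, 3] → min -3
[-3, 1, 3, -3] → min -3
[1, 3, -3, -7] → min -7
[3, -3, -7, 9] → min -7
[-3, -7, 9, 12] → min -7
[-7, 9, 12, -4] → min -7
[9, 12, -4, 1] → min -4
[12, -4, 1, -7] → min -7
[-4, 1, -7, -5] → min -7
[1, -7, -5, 1] → min -7
[-7, -5, 1, 6] → min -7
[-5, 1, 6, -10] → min -10
Highest of these is -3.

-3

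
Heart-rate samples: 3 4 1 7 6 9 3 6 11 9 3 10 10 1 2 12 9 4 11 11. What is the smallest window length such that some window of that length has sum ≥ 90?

add 3: running sum 3 < 90
add 4: running sum 7 < 90
add 1: running sum 8 < 90
add 7: running sum 15 < 90
add 6: running sum 21 < 90
add 9: running sum 30 < 90
add 3: running sum 33 < 90
add 6: running sum 39 < 90
add 11: running sum 50 < 90
add 9: running sum 59 < 90
add 3: running sum 62 < 90
add 10: running sum 72 < 90
add 10: running sum 82 < 90
add 1: running sum 83 < 90
add 2: running sum 85 < 90
end 15: [1, 7, 6, 9, 3, 6, 11, 9, 3, 10, 10, 1, 2, 12] sum 90, len 14
end 16: [6, 9, 3, 6, 11, 9, 3, 10, 10, 1, 2, 12, 9] sum 91, len 13
end 17: [6, 9, 3, 6, 11, 9, 3, 10, 10, 1, 2, 12, 9, 4] sum 95, len 14
end 18: [3, 6, 11, 9, 3, 10, 10, 1, 2, 12, 9, 4, 11] sum 91, len 13
end 19: [11, 9, 3, 10, 10, 1, 2, 12, 9, 4, 11, 11] sum 93, len 12
Shortest qualifying length: 12.

12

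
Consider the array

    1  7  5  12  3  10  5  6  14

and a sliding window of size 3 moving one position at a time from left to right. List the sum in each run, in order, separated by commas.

1 7 5 → sum 13
7 5 12 → sum 24
5 12 3 → sum 20
12 3 10 → sum 25
3 10 5 → sum 18
10 5 6 → sum 21
5 6 14 → sum 25

13, 24, 20, 25, 18, 21, 25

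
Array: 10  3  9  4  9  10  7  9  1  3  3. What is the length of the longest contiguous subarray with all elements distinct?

5

add 10: [10] len 1
add 3: [10, 3] len 2
add 9: [10, 3, 9] len 3
add 4: [10, 3, 9, 4] len 4
add 9 (repeat 9, move left end past it): [4, 9] len 2
add 10: [4, 9, 10] len 3
add 7: [4, 9, 10, 7] len 4
add 9 (repeat 9, move left end past it): [10, 7, 9] len 3
add 1: [10, 7, 9, 1] len 4
add 3: [10, 7, 9, 1, 3] len 5
add 3 (repeat 3, move left end past it): [3] len 1
Longest all-distinct length: 5.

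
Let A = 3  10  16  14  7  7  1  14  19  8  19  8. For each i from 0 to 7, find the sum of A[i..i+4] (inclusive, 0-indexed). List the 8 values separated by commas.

3 10 16 14 7 → sum 50
10 16 14 7 7 → sum 54
16 14 7 7 1 → sum 45
14 7 7 1 14 → sum 43
7 7 1 14 19 → sum 48
7 1 14 19 8 → sum 49
1 14 19 8 19 → sum 61
14 19 8 19 8 → sum 68

50, 54, 45, 43, 48, 49, 61, 68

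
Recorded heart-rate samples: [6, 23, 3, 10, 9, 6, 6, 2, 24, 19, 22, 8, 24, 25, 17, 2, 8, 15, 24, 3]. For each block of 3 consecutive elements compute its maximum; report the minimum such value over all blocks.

Each size-3 window and its max:
(6, 23, 3) → max 23
(23, 3, 10) → max 23
(3, 10, 9) → max 10
(10, 9, 6) → max 10
(9, 6, 6) → max 9
(6, 6, 2) → max 6
(6, 2, 24) → max 24
(2, 24, 19) → max 24
(24, 19, 22) → max 24
(19, 22, 8) → max 22
(22, 8, 24) → max 24
(8, 24, 25) → max 25
(24, 25, 17) → max 25
(25, 17, 2) → max 25
(17, 2, 8) → max 17
(2, 8, 15) → max 15
(8, 15, 24) → max 24
(15, 24, 3) → max 24
Minimum of these is 6.

6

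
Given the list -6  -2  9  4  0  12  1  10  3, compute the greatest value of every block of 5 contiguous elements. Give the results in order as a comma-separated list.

9, 12, 12, 12, 12

-6 -2 9 4 0 → max 9
-2 9 4 0 12 → max 12
9 4 0 12 1 → max 12
4 0 12 1 10 → max 12
0 12 1 10 3 → max 12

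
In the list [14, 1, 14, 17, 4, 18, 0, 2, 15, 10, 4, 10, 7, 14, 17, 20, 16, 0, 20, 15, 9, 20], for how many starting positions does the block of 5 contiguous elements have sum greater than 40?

16

(14, 1, 14, 17, 4) → sum 50  > 40 ✓
(1, 14, 17, 4, 18) → sum 54  > 40 ✓
(14, 17, 4, 18, 0) → sum 53  > 40 ✓
(17, 4, 18, 0, 2) → sum 41  > 40 ✓
(4, 18, 0, 2, 15) → sum 39
(18, 0, 2, 15, 10) → sum 45  > 40 ✓
(0, 2, 15, 10, 4) → sum 31
(2, 15, 10, 4, 10) → sum 41  > 40 ✓
(15, 10, 4, 10, 7) → sum 46  > 40 ✓
(10, 4, 10, 7, 14) → sum 45  > 40 ✓
(4, 10, 7, 14, 17) → sum 52  > 40 ✓
(10, 7, 14, 17, 20) → sum 68  > 40 ✓
(7, 14, 17, 20, 16) → sum 74  > 40 ✓
(14, 17, 20, 16, 0) → sum 67  > 40 ✓
(17, 20, 16, 0, 20) → sum 73  > 40 ✓
(20, 16, 0, 20, 15) → sum 71  > 40 ✓
(16, 0, 20, 15, 9) → sum 60  > 40 ✓
(0, 20, 15, 9, 20) → sum 64  > 40 ✓
16 windows satisfy the condition.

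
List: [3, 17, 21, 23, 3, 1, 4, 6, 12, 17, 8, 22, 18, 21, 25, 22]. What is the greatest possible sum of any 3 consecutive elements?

68

Window sums for each of the 14 positions:
[3, 17, 21] → sum 41
[17, 21, 23] → sum 61
[21, 23, 3] → sum 47
[23, 3, 1] → sum 27
[3, 1, 4] → sum 8
[1, 4, 6] → sum 11
[4, 6, 12] → sum 22
[6, 12, 17] → sum 35
[12, 17, 8] → sum 37
[17, 8, 22] → sum 47
[8, 22, 18] → sum 48
[22, 18, 21] → sum 61
[18, 21, 25] → sum 64
[21, 25, 22] → sum 68
Greatest of these is 68.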